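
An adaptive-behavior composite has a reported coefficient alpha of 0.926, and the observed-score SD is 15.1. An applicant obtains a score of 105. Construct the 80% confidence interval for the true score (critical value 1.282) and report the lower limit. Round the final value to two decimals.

99.73

SEM = 15.1000 * √(1 − 0.9260) = 15.1000 * √0.0740 ≈ 15.1000 * 0.2720 ≈ 4.1076
Half-width = 1.282*4.1076 ≈ 5.2660
Lower bound: 105 − 5.2660 = 99.7340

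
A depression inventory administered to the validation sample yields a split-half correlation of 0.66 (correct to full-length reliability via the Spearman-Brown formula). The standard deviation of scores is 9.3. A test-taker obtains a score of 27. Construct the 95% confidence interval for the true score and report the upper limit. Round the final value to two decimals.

35.25

Spearman-Brown: r = 2(0.66) / (1 + 0.66) = 1.3200 / 1.6600 ≈ 0.7952
SEM = 9.3000 · √(1 − 0.7952) = 9.3000 · √0.2048 ≈ 9.3000 · 0.4526 ≈ 4.2089
Half-width = 1.96·4.2089 ≈ 8.2494
Upper bound: 27 + 8.2494 = 35.2494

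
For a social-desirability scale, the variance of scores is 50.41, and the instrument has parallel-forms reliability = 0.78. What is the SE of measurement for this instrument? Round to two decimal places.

σ = 50.41^(1/2) = 7.1000
SEM = 7.1000 * √(1 − 0.7800) = 7.1000 * √0.2200 ≈ 7.1000 * 0.4690 ≈ 3.3302

3.33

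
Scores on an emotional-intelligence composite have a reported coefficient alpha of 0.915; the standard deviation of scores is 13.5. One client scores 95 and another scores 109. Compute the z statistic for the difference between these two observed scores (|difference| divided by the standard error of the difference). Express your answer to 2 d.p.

2.52

SEM = 13.500·√(1 − 0.915) ≈ 3.936
SE_diff = SEM · √2 ≈ 3.936 · 1.414 ≈ 5.566
z = 14 / 5.566 ≈ 2.515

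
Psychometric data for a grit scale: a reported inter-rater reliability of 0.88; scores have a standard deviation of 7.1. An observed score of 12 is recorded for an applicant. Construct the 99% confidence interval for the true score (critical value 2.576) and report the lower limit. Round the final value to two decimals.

The standard error of measurement is 7.100×√(1 − 0.880) ≃ 7.100×0.346 ≃ 2.460.
Half-width = 2.576×2.460 ≃ 6.336
Lower limit = 12 − 6.336 ≃ 5.664

5.66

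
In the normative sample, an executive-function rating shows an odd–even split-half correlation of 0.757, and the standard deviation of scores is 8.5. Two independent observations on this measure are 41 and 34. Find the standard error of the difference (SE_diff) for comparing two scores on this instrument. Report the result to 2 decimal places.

4.47

Spearman-Brown: r = 2(0.757) / (1 + 0.757) = 1.5140 / 1.7570 ≃ 0.8617
SEM = 8.5000×√(1 − 0.8617) ≃ 3.1611
SE_diff = SEM × √2 ≃ 3.1611 × 1.4142 ≃ 4.4704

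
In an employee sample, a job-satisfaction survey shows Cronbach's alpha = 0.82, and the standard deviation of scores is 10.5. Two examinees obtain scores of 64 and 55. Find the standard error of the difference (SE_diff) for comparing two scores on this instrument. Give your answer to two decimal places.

SEM = 10.50000 * √(1 − 0.82000) = 10.50000 * √0.18000 ≃ 10.50000 * 0.42426 ≃ 4.45477
SE_diff = SEM * √2 ≃ 4.45477 * 1.41421 ≃ 6.30000

6.30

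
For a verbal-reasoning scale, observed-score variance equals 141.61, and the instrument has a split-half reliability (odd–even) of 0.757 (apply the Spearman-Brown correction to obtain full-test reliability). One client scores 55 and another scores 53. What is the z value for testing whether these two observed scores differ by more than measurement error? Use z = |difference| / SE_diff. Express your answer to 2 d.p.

SD = √141.61 ≃ 11.90000
r_full = 2·0.757 / (1 + 0.757) ≃ 0.86170
SEM = 11.90000 · √(1 − 0.86170) = 11.90000 · √0.13830 ≃ 11.90000 · 0.37189 ≃ 4.42552
Standard error of the difference = 4.42552·√2 ≃ 6.25863
z = |55 − 53| / 6.25863 = 2 / 6.25863 ≃ 0.31956

0.32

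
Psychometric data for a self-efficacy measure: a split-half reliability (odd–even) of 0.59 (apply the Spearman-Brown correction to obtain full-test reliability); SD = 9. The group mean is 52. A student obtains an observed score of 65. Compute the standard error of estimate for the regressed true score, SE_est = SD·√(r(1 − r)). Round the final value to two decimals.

r_full = 2·0.59 / (1 + 0.59) ≈ 0.74214
SE_est = SD * √(r(1 − r)) = 9.00000 * √0.19137 ≈ 9.00000 * 0.43746 ≈ 3.93712

3.94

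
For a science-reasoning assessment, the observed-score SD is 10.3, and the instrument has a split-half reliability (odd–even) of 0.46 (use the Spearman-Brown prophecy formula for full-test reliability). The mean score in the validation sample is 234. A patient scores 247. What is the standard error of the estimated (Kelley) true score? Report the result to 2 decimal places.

r_full = 2·0.46 / (1 + 0.46) ≃ 0.63014
SE_est = SD · √(r(1 − r)) = 10.30000 · √0.23306 ≃ 10.30000 · 0.48277 ≃ 4.97250

4.97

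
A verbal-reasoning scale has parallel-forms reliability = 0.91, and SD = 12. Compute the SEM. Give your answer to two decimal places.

3.60

The standard error of measurement is 12.0000*√(1 − 0.9100) ≈ 12.0000*0.3000 ≈ 3.6000.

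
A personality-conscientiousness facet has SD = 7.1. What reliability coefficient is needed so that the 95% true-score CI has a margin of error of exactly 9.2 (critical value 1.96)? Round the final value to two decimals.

0.56

SEM needed = half-width / z = 9.2/1.96 ≈ 4.694
r = 1 − (4.694/7.1)² ≈ 1 − 0.437 ≈ 0.563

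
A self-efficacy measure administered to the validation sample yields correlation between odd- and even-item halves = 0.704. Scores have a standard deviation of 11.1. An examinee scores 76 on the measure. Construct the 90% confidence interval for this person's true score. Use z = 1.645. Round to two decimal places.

[68.39, 83.61]

Spearman-Brown: r = 2(0.704) / (1 + 0.704) = 1.408 / 1.704 ≃ 0.826
SEM = 11.100·√(1 − 0.826) ≃ 4.626
Margin = 1.645 · 4.626 ≃ 7.610
Interval: (68.390, 83.610)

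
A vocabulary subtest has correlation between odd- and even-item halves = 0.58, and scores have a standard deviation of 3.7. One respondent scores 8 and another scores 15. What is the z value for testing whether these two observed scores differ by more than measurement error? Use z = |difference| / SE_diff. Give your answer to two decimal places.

2.59

Spearman-Brown: r = 2(0.58) / (1 + 0.58) = 1.16000 / 1.58000 ≈ 0.73418
SEM = 3.70000 × √(1 − 0.73418) = 3.70000 × √0.26582 ≈ 3.70000 × 0.51558 ≈ 1.90765
SE_diff = SEM × √2 ≈ 1.90765 × 1.41421 ≈ 2.69782
z = |8 − 15| / 2.69782 = 7 / 2.69782 ≈ 2.59469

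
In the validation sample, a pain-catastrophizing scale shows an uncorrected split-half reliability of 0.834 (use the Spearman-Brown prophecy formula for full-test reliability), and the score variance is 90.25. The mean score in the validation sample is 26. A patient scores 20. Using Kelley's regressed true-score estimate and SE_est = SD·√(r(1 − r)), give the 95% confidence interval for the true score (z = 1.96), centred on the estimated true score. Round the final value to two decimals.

SD = √90.25 ≈ 9.5000
Spearman-Brown: r = 2(0.834) / (1 + 0.834) = 1.6680 / 1.8340 ≈ 0.9095
Estimated true score = 0.9095×20 + (1 − 0.9095)×26 ≈ 20.5431
SE_est = SD × √(r(1 − r)) = 9.5000 × √0.0823 ≈ 9.5000 × 0.2869 ≈ 2.7257
CI = 20.5431 ± 1.96 × 2.7257 → [15.2007, 25.8854]

[15.20, 25.89]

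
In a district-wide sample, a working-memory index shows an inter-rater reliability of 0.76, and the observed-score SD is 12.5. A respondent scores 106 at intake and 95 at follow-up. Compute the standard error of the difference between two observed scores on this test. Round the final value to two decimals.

The standard error of measurement is 12.500·√(1 − 0.760) ≈ 12.500·0.490 ≈ 6.124.
SE_diff = √2 · SEM ≈ 8.660

8.66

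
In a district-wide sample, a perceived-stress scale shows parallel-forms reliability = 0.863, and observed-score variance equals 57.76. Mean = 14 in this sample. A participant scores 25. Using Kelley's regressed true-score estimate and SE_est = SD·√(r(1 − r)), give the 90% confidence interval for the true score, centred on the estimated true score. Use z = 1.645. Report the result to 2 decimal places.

SD = √57.76 = 7.6000
T̂ = 0.8630(25) + 0.1370(14) ≈ 23.4930
SE_est = SD × √(r(1 − r)) = 7.6000 × √0.1182 ≈ 7.6000 × 0.3438 ≈ 2.6132
CI = 23.4930 ± 1.645 × 2.6132 → [19.1942, 27.7918]

[19.19, 27.79]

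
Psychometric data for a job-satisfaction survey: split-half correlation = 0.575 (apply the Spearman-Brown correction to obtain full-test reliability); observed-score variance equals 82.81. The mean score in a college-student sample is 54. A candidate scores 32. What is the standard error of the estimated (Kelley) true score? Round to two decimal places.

4.04

SD = √82.81 ≈ 9.100
Spearman-Brown: r = 2(0.575) / (1 + 0.575) = 1.150 / 1.575 ≈ 0.730
SE_est = 9.100·√(0.730·0.270) ≈ 4.039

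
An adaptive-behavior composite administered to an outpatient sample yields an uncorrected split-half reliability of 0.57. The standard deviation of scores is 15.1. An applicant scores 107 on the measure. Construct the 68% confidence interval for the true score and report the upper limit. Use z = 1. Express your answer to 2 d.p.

r_full = 2·0.57 / (1 + 0.57) ≈ 0.726
SEM = 15.100 · √(1 − 0.726) = 15.100 · √0.274 ≈ 15.100 · 0.523 ≈ 7.902
Half-width = 1·7.902 ≈ 7.902
Upper limit = 107 + 7.902 ≈ 114.902

114.90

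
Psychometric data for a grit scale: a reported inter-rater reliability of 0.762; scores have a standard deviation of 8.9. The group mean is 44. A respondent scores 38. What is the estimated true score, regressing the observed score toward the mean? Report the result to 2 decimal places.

39.43

T̂ = r·X + (1 − r)·M = 0.7620·38 + 0.2380·44 = 28.9560 + 10.4720 ≈ 39.4280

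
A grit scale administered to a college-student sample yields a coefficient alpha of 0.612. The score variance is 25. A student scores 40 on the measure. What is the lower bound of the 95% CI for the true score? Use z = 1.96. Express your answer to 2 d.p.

SD = √25 = 5.000
SEM = 5.000·√(1 − 0.612) ≈ 3.114
1.96 · SEM ≈ 6.104
Lower bound: 40 − 6.104 = 33.896

33.90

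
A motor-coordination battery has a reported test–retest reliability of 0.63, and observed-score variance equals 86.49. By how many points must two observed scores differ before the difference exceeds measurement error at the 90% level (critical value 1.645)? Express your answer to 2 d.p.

SD = √86.49 ≃ 9.300
SEM = 9.300·√(1 − 0.630) ≃ 5.657
Standard error of the difference = 5.657·√2 ≃ 8.000
Minimum reliable difference = 1.645 · SE_diff ≃ 1.645 · 8.000 ≃ 13.160

13.16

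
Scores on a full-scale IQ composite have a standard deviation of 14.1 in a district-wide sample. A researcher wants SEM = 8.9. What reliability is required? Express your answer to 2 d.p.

0.60

Required reliability = 1 − (SEM/SD)² = 1 − 0.39842 ≈ 0.60158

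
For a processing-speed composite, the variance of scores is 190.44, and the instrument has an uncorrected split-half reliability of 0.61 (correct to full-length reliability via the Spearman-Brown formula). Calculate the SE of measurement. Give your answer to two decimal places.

SD = √190.44 ≈ 13.800
Full-length reliability (Spearman-Brown) = 2(0.61)/(1+0.61) ≈ 0.758
SEM = 13.800 × √(1 − 0.758) = 13.800 × √0.242 ≈ 13.800 × 0.492 ≈ 6.792

6.79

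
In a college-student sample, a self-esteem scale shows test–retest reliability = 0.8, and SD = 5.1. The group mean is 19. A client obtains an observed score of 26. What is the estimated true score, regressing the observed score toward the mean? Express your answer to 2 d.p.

T̂ = 0.800(26) + 0.200(19) ≈ 24.600

24.60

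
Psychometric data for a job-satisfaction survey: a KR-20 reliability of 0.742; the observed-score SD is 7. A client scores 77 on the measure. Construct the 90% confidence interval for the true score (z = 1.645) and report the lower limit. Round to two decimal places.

SEM = 7.00000 × √(1 − 0.74200) = 7.00000 × √0.25800 ≈ 7.00000 × 0.50794 ≈ 3.55556
Half-width = 1.645×3.55556 ≈ 5.84889
Lower bound: 77 − 5.84889 = 71.15111

71.15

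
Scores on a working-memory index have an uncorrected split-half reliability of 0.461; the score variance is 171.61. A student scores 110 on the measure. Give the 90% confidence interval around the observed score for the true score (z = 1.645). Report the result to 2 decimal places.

[96.91, 123.09]

SD = √171.61 = 13.1000
Full-length reliability (Spearman-Brown) = 2(0.461)/(1+0.461) ≈ 0.6311
SEM = 13.1000*√(1 − 0.6311) ≈ 7.9568
Margin = 1.645 * 7.9568 ≈ 13.0890
Interval: (96.9110, 123.0890)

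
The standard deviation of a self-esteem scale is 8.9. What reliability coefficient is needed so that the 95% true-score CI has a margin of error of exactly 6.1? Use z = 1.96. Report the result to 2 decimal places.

Required SEM = 6.1 / 1.96 ≈ 3.11224
r = 1 − (3.11224/8.9)² ≈ 1 − 0.12228 ≈ 0.87772

0.88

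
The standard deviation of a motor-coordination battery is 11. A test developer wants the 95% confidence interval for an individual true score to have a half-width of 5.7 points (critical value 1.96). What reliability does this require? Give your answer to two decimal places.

SEM needed = half-width / z = 5.7/1.96 ≈ 2.908
r = 1 − (SEM / SD)² = 1 − (2.908 / 11)² ≈ 1 − 0.070 ≈ 0.930

0.93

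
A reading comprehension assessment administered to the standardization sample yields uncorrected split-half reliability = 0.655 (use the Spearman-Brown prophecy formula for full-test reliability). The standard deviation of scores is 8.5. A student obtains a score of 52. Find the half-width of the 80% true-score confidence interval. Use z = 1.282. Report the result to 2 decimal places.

r_full = 2·0.655 / (1 + 0.655) ≃ 0.792
SEM = 8.500 × √(1 − 0.792) = 8.500 × √0.208 ≃ 8.500 × 0.457 ≃ 3.881
Margin = 1.282 × 3.881 ≃ 4.975

4.98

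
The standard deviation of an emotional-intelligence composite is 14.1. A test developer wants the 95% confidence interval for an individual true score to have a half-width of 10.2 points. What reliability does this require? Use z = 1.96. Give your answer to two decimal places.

SEM needed = half-width / z = 10.2/1.96 ≃ 5.20408
Required reliability = 1 − (SEM/SD)² = 1 − 0.13622 ≃ 0.86378

0.86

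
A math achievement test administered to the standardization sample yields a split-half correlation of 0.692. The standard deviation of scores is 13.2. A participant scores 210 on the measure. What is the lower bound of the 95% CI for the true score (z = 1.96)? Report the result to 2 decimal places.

Full-length reliability (Spearman-Brown) = 2(0.692)/(1+0.692) ≈ 0.818
SEM = 13.200 * √(1 − 0.818) = 13.200 * √0.182 ≈ 13.200 * 0.427 ≈ 5.632
Margin = 1.96 * 5.632 ≈ 11.038
Lower bound: 210 − 11.038 = 198.962

198.96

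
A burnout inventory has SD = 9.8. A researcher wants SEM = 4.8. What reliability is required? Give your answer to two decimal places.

0.76

r = 1 − (4.80000/9.8)² ≃ 1 − 0.23990 ≃ 0.76010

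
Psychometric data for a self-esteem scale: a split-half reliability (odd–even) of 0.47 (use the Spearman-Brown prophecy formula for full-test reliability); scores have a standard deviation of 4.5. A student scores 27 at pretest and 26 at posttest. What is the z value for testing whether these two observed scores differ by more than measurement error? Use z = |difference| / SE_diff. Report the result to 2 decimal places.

0.26

Spearman-Brown: r = 2(0.47) / (1 + 0.47) = 0.940 / 1.470 ≈ 0.639
SEM = 4.500×√(1 − 0.639) ≈ 2.702
SE_diff = √2 × SEM ≈ 3.821
z = 1 / 3.821 ≈ 0.262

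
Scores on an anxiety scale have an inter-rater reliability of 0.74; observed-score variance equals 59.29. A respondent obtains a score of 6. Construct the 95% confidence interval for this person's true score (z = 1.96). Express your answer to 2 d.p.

[-1.70, 13.70]

SD = √59.29 ≈ 7.7000
SEM = 7.7000 · √(1 − 0.7400) = 7.7000 · √0.2600 ≈ 7.7000 · 0.5099 ≈ 3.9262
Half-width = 1.96·3.9262 ≈ 7.6954
Interval: (-1.6954, 13.6954)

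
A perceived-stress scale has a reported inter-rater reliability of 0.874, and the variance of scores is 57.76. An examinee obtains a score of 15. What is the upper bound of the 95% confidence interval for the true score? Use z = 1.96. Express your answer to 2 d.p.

SD = √57.76 ≈ 7.6000
SEM = 7.6000 * √(1 − 0.8740) = 7.6000 * √0.1260 ≈ 7.6000 * 0.3550 ≈ 2.6977
1.96 * SEM ≈ 5.2876
Upper bound: 15 + 5.2876 = 20.2876

20.29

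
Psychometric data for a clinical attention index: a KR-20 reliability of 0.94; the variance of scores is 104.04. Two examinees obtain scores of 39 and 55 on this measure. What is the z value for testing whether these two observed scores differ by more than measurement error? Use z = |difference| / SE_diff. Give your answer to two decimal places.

SD = √104.04 = 10.200
The standard error of measurement is 10.200·√(1 − 0.940) ≈ 10.200·0.245 ≈ 2.498.
Standard error of the difference = 2.498·√2 ≈ 3.533
z = 16 / 3.533 ≈ 4.528

4.53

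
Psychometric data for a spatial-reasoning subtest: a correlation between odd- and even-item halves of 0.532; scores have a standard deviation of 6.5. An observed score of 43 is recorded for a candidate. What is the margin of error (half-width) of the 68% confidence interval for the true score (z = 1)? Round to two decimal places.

3.59

Full-length reliability (Spearman-Brown) = 2(0.532)/(1+0.532) ≃ 0.6945
SEM = 6.5000 * √(1 − 0.6945) = 6.5000 * √0.3055 ≃ 6.5000 * 0.5527 ≃ 3.5926
Half-width = 1*3.5926 ≃ 3.5926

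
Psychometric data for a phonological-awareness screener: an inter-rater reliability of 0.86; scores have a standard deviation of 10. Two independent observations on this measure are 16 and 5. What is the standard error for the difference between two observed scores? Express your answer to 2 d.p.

SEM = 10.0000×√(1 − 0.8600) ≃ 3.7417
SE_diff = √2 × SEM ≃ 5.2915

5.29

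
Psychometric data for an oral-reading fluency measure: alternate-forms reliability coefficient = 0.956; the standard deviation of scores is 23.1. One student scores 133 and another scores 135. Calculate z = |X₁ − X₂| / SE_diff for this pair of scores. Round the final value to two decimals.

0.29

SEM = 23.10000·√(1 − 0.95600) ≈ 4.84550
SE_diff = √2 · SEM ≈ 6.85257
z = 2 / 6.85257 ≈ 0.29186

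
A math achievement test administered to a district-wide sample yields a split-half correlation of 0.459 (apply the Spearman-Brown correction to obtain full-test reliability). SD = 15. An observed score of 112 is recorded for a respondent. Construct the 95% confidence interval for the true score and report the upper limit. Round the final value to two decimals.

129.90

r_full = 2·0.459 / (1 + 0.459) ≈ 0.62920
SEM = 15.00000 * √(1 − 0.62920) = 15.00000 * √0.37080 ≈ 15.00000 * 0.60894 ≈ 9.13403
Half-width = 1.96*9.13403 ≈ 17.90269
Upper limit = 112 + 17.90269 ≈ 129.90269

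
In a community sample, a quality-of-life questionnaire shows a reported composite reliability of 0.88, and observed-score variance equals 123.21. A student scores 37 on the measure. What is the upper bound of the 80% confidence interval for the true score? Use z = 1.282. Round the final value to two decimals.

SD = √123.21 ≈ 11.1000
SEM = 11.1000·√(1 − 0.8800) ≈ 3.8452
Half-width = 1.282·3.8452 ≈ 4.9295
Upper limit = 37 + 4.9295 ≈ 41.9295

41.93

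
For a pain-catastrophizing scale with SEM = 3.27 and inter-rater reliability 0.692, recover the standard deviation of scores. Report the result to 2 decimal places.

SD = 3.27 / √(1 − 0.692) ≈ 5.892

5.89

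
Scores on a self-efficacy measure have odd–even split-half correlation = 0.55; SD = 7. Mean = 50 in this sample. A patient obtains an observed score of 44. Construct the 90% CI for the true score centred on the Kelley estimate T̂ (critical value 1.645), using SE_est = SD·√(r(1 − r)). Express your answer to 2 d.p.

[40.52, 50.97]

Full-length reliability (Spearman-Brown) = 2(0.55)/(1+0.55) ≃ 0.70968
Estimated true score = 0.70968*44 + (1 − 0.70968)*50 ≃ 45.74194
SE_est = SD * √(r(1 − r)) = 7.00000 * √0.20604 ≃ 7.00000 * 0.45391 ≃ 3.17738
90% CI: 45.74194 ± 5.22679 ≃ (40.51515, 50.96872)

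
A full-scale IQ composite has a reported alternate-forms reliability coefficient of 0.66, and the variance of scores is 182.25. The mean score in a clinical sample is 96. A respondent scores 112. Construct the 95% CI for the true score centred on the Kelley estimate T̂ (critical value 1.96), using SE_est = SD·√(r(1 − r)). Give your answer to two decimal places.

[94.03, 119.09]

σ = 182.25^(1/2) = 13.50000
T̂ = r·X + (1 − r)·M = 0.66000·112 + 0.34000·96 = 73.92000 + 32.64000 ≈ 106.56000
SE_est = SD · √(r(1 − r)) = 13.50000 · √0.22440 ≈ 13.50000 · 0.47371 ≈ 6.39507
CI = 106.56000 ± 1.96 · 6.39507 → [94.02567, 119.09433]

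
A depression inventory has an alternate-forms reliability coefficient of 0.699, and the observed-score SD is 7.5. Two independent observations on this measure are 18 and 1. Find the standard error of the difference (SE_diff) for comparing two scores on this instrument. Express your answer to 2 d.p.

SEM = 7.50000 · √(1 − 0.69900) = 7.50000 · √0.30100 ≈ 7.50000 · 0.54863 ≈ 4.11476
Standard error of the difference = 4.11476·√2 ≈ 5.81915

5.82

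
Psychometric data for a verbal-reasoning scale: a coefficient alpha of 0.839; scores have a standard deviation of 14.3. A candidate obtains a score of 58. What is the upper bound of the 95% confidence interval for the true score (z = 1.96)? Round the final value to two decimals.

69.25

SEM = 14.300*√(1 − 0.839) ≈ 5.738
Margin = 1.96 * 5.738 ≈ 11.246
Upper bound: 58 + 11.246 = 69.246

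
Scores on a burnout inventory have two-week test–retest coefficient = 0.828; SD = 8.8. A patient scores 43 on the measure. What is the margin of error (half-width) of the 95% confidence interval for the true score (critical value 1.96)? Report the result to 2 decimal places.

7.15

The standard error of measurement is 8.800×√(1 − 0.828) ≈ 8.800×0.415 ≈ 3.650.
Half-width = 1.96×3.650 ≈ 7.153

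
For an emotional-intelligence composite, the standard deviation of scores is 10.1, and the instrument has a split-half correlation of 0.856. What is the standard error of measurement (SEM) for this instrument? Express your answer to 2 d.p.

Spearman-Brown: r = 2(0.856) / (1 + 0.856) = 1.712 / 1.856 ≈ 0.922
SEM = 10.100 * √(1 − 0.922) = 10.100 * √0.078 ≈ 10.100 * 0.279 ≈ 2.813

2.81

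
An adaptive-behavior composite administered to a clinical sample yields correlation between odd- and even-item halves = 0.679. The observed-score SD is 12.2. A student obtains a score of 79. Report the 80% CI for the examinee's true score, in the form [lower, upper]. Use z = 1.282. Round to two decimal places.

Spearman-Brown: r = 2(0.679) / (1 + 0.679) = 1.3580 / 1.6790 ≈ 0.8088
SEM = 12.2000·√(1 − 0.8088) ≈ 5.3344
1.282 · SEM ≈ 6.8387
80% CI: 79 ± 6.8387 = [72.1613, 85.8387]

[72.16, 85.84]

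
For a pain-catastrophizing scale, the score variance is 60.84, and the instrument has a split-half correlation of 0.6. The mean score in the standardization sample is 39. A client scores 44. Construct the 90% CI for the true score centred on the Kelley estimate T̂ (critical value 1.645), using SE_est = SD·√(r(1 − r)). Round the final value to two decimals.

[37.19, 48.31]

SD = √60.84 = 7.80000
r_full = 2·0.6 / (1 + 0.6) ≈ 0.75000
T̂ = r·X + (1 − r)·M = 0.75000*44 + 0.25000*39 = 33.00000 + 9.75000 ≈ 42.75000
SE_est = 7.80000·√[r(1 − r)] ≈ 3.37750
90% CI: 42.75000 ± 5.55599 ≈ (37.19401, 48.30599)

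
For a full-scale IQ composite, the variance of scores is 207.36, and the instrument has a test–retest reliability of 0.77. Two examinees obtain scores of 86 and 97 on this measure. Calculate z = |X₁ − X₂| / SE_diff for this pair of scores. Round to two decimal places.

σ = 207.36^(1/2) = 14.400
SEM = 14.400×√(1 − 0.770) ≈ 6.906
Standard error of the difference = 6.906·√2 ≈ 9.767
z = 11 / 9.767 ≈ 1.126

1.13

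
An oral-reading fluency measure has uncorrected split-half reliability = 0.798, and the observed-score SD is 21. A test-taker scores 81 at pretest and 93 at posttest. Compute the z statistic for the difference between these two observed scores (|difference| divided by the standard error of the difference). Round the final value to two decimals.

Full-length reliability (Spearman-Brown) = 2(0.798)/(1+0.798) ≃ 0.888
SEM = 21.000 × √(1 − 0.888) = 21.000 × √0.112 ≃ 21.000 × 0.335 ≃ 7.039
Standard error of the difference = 7.039·√2 ≃ 9.954
z = 12 / 9.954 ≃ 1.205

1.21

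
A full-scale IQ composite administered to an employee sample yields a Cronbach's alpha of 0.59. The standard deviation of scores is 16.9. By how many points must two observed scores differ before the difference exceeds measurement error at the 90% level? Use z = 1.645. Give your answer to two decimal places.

The standard error of measurement is 16.9000*√(1 − 0.5900) ≈ 16.9000*0.6403 ≈ 10.8213.
Standard error of the difference = 10.8213·√2 ≈ 15.3036
Smallest detectable difference = 1.645*15.3036 ≈ 25.1744

25.17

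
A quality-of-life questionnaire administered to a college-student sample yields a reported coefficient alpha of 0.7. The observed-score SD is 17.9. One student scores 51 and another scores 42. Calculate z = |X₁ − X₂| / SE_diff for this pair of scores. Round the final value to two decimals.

SEM = 17.900·√(1 − 0.700) ≃ 9.804
SE_diff = SEM · √2 ≃ 9.804 · 1.414 ≃ 13.865
z = 9 / 13.865 ≃ 0.649

0.65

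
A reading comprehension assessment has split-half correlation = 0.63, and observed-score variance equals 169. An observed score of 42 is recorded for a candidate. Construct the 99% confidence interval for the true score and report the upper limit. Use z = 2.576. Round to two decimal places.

SD = √169 ≈ 13.00000
Full-length reliability (Spearman-Brown) = 2(0.63)/(1+0.63) ≈ 0.77301
SEM = 13.00000×√(1 − 0.77301) ≈ 6.19370
2.576 × SEM ≈ 15.95498
Upper bound: 42 + 15.95498 = 57.95498

57.95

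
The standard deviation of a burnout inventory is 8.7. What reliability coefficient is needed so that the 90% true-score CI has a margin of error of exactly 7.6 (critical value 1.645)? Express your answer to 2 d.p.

SEM needed = half-width / z = 7.6/1.645 ≈ 4.620
r = 1 − (SEM / SD)² = 1 − (4.620 / 8.7)² ≈ 1 − 0.282 ≈ 0.718

0.72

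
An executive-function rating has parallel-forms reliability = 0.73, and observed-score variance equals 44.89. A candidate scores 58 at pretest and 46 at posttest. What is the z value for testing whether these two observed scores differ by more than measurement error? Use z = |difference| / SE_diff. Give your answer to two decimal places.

σ = 44.89^(1/2) = 6.700
SEM = 6.700 × √(1 − 0.730) = 6.700 × √0.270 ≃ 6.700 × 0.520 ≃ 3.481
SE_diff = SEM × √2 ≃ 3.481 × 1.414 ≃ 4.923
z = |58 − 46| / 4.923 = 12 / 4.923 ≃ 2.437

2.44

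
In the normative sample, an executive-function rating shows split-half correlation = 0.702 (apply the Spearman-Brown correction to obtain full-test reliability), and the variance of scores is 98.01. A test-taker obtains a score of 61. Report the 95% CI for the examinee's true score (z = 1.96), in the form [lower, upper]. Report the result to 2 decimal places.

SD = √98.01 ≈ 9.900
r_full = 2·0.702 / (1 + 0.702) ≈ 0.825
SEM = 9.900×√(1 − 0.825) ≈ 4.143
Half-width = 1.96×4.143 ≈ 8.119
CI = 61 ± 8.119 → [52.881, 69.119]

[52.88, 69.12]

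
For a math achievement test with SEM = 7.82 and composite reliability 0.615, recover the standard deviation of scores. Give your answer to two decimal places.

SD = SEM / √(1 − r) = 7.82 / √0.38500 ≃ 7.82 / 0.62048 ≃ 12.60307

12.60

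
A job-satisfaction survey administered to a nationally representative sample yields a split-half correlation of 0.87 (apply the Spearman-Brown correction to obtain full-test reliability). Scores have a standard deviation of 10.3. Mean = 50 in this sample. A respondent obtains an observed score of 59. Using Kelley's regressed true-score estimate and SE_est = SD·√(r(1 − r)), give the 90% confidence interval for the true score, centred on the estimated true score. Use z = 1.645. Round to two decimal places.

[54.07, 62.68]

Full-length reliability (Spearman-Brown) = 2(0.87)/(1+0.87) ≈ 0.9305
Estimated true score = 0.9305×59 + (1 − 0.9305)×50 ≈ 58.3743
SE_est = 10.3000·√[r(1 − r)] ≈ 2.6196
90% CI: 58.3743 ± 4.3093 ≈ (54.0650, 62.6836)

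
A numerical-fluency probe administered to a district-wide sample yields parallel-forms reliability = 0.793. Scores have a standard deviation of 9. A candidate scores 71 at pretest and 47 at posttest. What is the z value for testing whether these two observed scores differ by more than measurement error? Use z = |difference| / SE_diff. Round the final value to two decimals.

SEM = 9.000 × √(1 − 0.793) = 9.000 × √0.207 ≈ 9.000 × 0.455 ≈ 4.095
Standard error of the difference = 4.095·√2 ≈ 5.791
z = |71 − 47| / 5.791 = 24 / 5.791 ≈ 4.144

4.14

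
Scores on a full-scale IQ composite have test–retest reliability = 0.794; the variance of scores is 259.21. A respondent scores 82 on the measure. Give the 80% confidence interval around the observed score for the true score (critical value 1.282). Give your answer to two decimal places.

[72.63, 91.37]

SD = √259.21 ≃ 16.100
SEM = 16.100 * √(1 − 0.794) = 16.100 * √0.206 ≃ 16.100 * 0.454 ≃ 7.307
Half-width = 1.282*7.307 ≃ 9.368
CI = 82 ± 9.368 → [72.632, 91.368]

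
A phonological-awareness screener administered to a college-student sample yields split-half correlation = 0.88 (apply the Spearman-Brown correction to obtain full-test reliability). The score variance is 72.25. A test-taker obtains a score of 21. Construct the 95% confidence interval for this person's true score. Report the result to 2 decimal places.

σ = 72.25^(1/2) = 8.5000
Spearman-Brown: r = 2(0.88) / (1 + 0.88) = 1.7600 / 1.8800 ≈ 0.9362
The standard error of measurement is 8.5000·√(1 − 0.9362) ≈ 8.5000·0.2526 ≈ 2.1475.
1.96 · SEM ≈ 4.2091
Interval: (16.7909, 25.2091)

[16.79, 25.21]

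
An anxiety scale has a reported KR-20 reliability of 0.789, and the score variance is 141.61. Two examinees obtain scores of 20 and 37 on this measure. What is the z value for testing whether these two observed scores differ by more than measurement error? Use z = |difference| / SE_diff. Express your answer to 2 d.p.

2.20

σ = 141.61^(1/2) = 11.9000
SEM = 11.9000×√(1 − 0.7890) ≈ 5.4662
SE_diff = √2 × SEM ≈ 7.7304
z = |20 − 37| / 7.7304 = 17 / 7.7304 ≈ 2.1991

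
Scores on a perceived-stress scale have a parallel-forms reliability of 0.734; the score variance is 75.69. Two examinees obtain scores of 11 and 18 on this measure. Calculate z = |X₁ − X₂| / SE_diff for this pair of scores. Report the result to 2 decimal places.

1.10

SD = √75.69 = 8.70000
SEM = 8.70000 × √(1 − 0.73400) = 8.70000 × √0.26600 ≈ 8.70000 × 0.51575 ≈ 4.48704
SE_diff = SEM × √2 ≈ 4.48704 × 1.41421 ≈ 6.34563
z = 7 / 6.34563 ≈ 1.10312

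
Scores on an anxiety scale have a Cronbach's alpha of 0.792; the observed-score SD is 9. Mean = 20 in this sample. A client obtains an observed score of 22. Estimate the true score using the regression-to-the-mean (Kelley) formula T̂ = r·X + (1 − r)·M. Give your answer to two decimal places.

T̂ = r·X + (1 − r)·M = 0.7920*22 + 0.2080*20 = 17.4240 + 4.1600 ≈ 21.5840

21.58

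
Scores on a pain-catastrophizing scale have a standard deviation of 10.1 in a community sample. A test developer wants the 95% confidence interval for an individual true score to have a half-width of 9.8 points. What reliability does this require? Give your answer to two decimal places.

0.75

SEM needed = half-width / z = 9.8/1.96 ≈ 5.00000
r = 1 − (SEM / SD)² = 1 − (5.00000 / 10.1)² ≈ 1 − 0.24507 ≈ 0.75493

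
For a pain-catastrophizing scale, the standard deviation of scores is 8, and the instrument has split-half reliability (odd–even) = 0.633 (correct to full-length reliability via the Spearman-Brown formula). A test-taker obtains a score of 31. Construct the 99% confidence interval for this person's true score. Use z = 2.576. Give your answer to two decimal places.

r_full = 2·0.633 / (1 + 0.633) ≈ 0.775
SEM = 8.000 × √(1 − 0.775) = 8.000 × √0.225 ≈ 8.000 × 0.474 ≈ 3.793
2.576 × SEM ≈ 9.770
Interval: (21.230, 40.770)

[21.23, 40.77]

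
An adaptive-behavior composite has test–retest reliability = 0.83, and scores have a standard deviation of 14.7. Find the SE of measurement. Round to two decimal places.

SEM = 14.7000 * √(1 − 0.8300) = 14.7000 * √0.1700 ≈ 14.7000 * 0.4123 ≈ 6.0610

6.06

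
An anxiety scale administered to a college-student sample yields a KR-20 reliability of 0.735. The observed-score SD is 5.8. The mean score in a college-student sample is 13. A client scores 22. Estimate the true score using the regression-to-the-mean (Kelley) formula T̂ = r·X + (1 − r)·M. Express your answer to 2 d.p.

Estimated true score = 0.7350·22 + (1 − 0.7350)·13 ≃ 19.6150

19.62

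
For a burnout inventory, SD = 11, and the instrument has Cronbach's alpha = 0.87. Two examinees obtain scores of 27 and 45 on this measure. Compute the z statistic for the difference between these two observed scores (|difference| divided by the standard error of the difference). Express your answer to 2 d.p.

The standard error of measurement is 11.00000×√(1 − 0.87000) ≃ 11.00000×0.36056 ≃ 3.96611.
SE_diff = √2 × SEM ≃ 5.60892
z = |27 − 45| / 5.60892 = 18 / 5.60892 ≃ 3.20917

3.21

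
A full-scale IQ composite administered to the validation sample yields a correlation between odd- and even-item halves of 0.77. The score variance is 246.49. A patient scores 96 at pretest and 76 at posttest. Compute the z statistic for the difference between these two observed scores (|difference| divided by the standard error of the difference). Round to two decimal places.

σ = 246.49^(1/2) = 15.700
Spearman-Brown: r = 2(0.77) / (1 + 0.77) = 1.540 / 1.770 ≈ 0.870
SEM = 15.700×√(1 − 0.870) ≈ 5.659
SE_diff = √2 × SEM ≈ 8.004
z = |96 − 76| / 8.004 = 20 / 8.004 ≈ 2.499

2.50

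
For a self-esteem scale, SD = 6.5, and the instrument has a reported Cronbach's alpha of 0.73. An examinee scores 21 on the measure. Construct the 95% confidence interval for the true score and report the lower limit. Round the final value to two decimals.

14.38

SEM = 6.50000·√(1 − 0.73000) ≈ 3.37750
Margin = 1.96 · 3.37750 ≈ 6.61990
Lower limit = 21 − 6.61990 ≈ 14.38010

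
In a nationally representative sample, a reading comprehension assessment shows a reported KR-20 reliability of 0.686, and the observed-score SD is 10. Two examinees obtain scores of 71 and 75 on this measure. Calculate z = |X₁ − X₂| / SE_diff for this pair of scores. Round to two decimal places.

SEM = 10.0000 · √(1 − 0.6860) = 10.0000 · √0.3140 ≈ 10.0000 · 0.5604 ≈ 5.6036
SE_diff = √2 · SEM ≈ 7.9246
z = 4 / 7.9246 ≈ 0.5048

0.50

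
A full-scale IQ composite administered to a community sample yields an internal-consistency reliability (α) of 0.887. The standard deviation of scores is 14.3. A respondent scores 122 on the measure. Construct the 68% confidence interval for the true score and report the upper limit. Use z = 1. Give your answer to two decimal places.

The standard error of measurement is 14.3000*√(1 − 0.8870) ≃ 14.3000*0.3362 ≃ 4.8070.
1 * SEM ≃ 4.8070
Upper limit = 122 + 4.8070 ≃ 126.8070

126.81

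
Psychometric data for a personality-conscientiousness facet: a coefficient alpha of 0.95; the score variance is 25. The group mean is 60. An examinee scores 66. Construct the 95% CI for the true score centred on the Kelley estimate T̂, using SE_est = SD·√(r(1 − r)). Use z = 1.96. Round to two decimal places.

[63.56, 67.84]

SD = √25 ≈ 5.0000
Estimated true score = 0.9500*66 + (1 − 0.9500)*60 ≈ 65.7000
SE_est = SD * √(r(1 − r)) = 5.0000 * √0.0475 ≈ 5.0000 * 0.2179 ≈ 1.0897
95% CI: 65.7000 ± 2.1359 ≈ (63.5641, 67.8359)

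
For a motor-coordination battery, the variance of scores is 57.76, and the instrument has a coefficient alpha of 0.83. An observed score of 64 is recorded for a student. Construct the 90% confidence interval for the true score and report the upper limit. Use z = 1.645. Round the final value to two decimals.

SD = √57.76 = 7.6000
SEM = 7.6000 × √(1 − 0.8300) = 7.6000 × √0.1700 ≃ 7.6000 × 0.4123 ≃ 3.1336
Half-width = 1.645×3.1336 ≃ 5.1547
Upper limit = 64 + 5.1547 ≃ 69.1547

69.15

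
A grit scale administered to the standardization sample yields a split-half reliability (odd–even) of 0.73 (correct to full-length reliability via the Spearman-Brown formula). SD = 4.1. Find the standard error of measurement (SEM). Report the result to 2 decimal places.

Full-length reliability (Spearman-Brown) = 2(0.73)/(1+0.73) ≃ 0.84393
SEM = 4.10000 · √(1 − 0.84393) = 4.10000 · √0.15607 ≃ 4.10000 · 0.39506 ≃ 1.61973

1.62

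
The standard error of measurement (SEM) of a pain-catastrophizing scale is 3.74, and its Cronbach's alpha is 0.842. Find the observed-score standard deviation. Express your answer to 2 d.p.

SD = 3.74 / √(1 − 0.842) ≈ 9.4090

9.41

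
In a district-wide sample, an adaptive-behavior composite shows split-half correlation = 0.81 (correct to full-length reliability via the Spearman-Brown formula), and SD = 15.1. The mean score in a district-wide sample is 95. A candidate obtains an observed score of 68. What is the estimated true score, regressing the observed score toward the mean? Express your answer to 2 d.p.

70.83

Full-length reliability (Spearman-Brown) = 2(0.81)/(1+0.81) ≈ 0.8950
T̂ = r·X + (1 − r)·M = 0.8950·68 + 0.1050·95 ≈ 60.8619 + 9.9724 ≈ 70.8343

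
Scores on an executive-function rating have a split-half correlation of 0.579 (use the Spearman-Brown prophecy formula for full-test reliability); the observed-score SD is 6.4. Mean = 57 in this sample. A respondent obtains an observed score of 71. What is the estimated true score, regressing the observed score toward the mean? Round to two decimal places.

Spearman-Brown: r = 2(0.579) / (1 + 0.579) = 1.158 / 1.579 ≈ 0.733
Estimated true score = 0.733×71 + (1 − 0.733)×57 ≈ 67.267

67.27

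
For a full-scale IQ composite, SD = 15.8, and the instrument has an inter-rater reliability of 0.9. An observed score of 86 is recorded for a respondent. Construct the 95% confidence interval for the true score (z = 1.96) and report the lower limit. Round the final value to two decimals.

SEM = 15.80000 * √(1 − 0.90000) = 15.80000 * √0.10000 ≃ 15.80000 * 0.31623 ≃ 4.99640
1.96 * SEM ≃ 9.79294
Lower limit = 86 − 9.79294 ≃ 76.20706

76.21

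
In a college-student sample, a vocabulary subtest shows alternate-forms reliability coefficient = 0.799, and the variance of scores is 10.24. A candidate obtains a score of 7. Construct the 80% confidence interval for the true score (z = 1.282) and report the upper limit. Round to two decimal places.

8.84

σ = 10.24^(1/2) = 3.20000
SEM = 3.20000×√(1 − 0.79900) ≈ 1.43466
1.282 × SEM ≈ 1.83923
Upper bound: 7 + 1.83923 = 8.83923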